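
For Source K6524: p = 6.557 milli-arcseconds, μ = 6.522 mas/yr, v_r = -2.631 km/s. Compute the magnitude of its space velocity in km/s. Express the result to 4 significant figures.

5.399 km/s

d = 1/p = 1/0.006557″ = 152.51 pc.
μ = 6.522 mas/yr = 0.006522 ″/yr.
v_t = 4.740 μ d = 4.740 × 0.006522 × 152.51 = 4.7147 km/s.
v = √(v_r² + v_t²) = √((-2.631)² + 4.7147²) = √29.1506 = 5.3991 km/s.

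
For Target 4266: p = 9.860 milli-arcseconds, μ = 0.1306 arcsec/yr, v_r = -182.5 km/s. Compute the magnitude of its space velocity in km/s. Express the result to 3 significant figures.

193 km/s

d = 1/p = 1/0.009860″ = 101.42 pc.
v_t = 4.740 μ d = 4.740 × 0.1306 × 101.42 = 62.783 km/s.
v = √(v_r² + v_t²) = √((-182.5)² + 62.783²) = √37248 = 193 km/s.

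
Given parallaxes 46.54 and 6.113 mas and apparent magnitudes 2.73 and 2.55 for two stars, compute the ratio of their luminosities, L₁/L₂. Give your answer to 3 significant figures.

d₁ = 1/p₁ = 1/0.04654″ = 21.487 pc; d₂ = 1/p₂ = 1/0.006113″ = 163.59 pc.
M₁ = m₁ − 5 log₁₀ d₁ + 5 = 2.73 − 6.6609 + 5 = 1.0691.
M₂ = 2.55 − 11.0688 + 5 = -3.5188.
L₁/L₂ = 10^(0.4(M₂ − M₁)) = 10^(0.4 × (-4.5879)) = 10^(-1.83516) = 0.014616.

L₁/L₂ = 0.0146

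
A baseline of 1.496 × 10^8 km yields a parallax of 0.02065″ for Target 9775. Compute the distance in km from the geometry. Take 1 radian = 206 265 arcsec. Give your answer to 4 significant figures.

θ = 0.02065″ = 0.02065/206265 = 1.0011 × 10^-7 rad.
d = B/θ = (1.496 × 10^8) / (1.0011 × 10^-7) = 1.4944 × 10^15 km.

1.494 × 10^15 km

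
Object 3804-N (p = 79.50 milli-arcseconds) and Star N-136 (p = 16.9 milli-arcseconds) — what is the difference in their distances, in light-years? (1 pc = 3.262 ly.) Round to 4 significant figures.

152.0 ly

d_A = 1/0.07950″ = 12.579 pc; d_B = 1/0.01690″ = 59.172 pc.
|d_B − d_A| = |59.172 − 12.579| = 46.593 pc = 46.593 × 3.262 ly = 151.99 ly.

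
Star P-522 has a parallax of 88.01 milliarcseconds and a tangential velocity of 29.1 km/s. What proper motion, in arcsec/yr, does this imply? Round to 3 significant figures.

0.540 arcsec/yr

d = 1/p = 1/0.08801″ = 11.362 pc.
μ = v_t / (4.74 d) = 29.1 / (4.74 × 11.362) = 29.1 / 53.856 = 0.54033 ″/yr.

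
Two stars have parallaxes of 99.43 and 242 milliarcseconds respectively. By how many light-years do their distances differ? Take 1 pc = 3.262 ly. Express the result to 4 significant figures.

19.33 ly

d_A = 1/0.09943″ = 10.057 pc; d_B = 1/0.2420″ = 4.1322 pc.
|d_B − d_A| = |4.1322 − 10.057| = 5.9248 pc = 5.9248 × 3.262 ly = 19.327 ly.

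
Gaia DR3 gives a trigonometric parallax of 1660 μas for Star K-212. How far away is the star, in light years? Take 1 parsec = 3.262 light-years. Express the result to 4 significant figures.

p = 1660 μas = 0.001660 arcsec.
d = 1/p = 1/0.001660 = 602.41 pc.
In light-years: 602.41 × 3.262 = 1965.1 ly.

1965 light years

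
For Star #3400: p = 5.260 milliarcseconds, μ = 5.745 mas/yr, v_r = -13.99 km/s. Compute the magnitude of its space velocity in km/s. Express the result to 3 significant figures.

14.9 km/s

d = 1/p = 1/0.005260″ = 190.11 pc.
μ = 5.745 mas/yr = 0.005745 ″/yr.
v_t = 4.740 μ d = 4.740 × 0.005745 × 190.11 = 5.1769 km/s.
v = √(v_r² + v_t²) = √((-13.99)² + 5.1769²) = √222.52 = 14.917 km/s.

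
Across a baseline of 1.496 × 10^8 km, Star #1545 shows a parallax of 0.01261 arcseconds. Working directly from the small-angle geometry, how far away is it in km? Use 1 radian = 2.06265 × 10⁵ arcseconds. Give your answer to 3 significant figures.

2.45 × 10^15 km

θ = 0.01261″ = 0.01261/206265 = 6.1135 × 10^-8 rad.
d = B/θ = (1.496 × 10^8) / (6.1135 × 10^-8) = 2.4470 × 10^15 km.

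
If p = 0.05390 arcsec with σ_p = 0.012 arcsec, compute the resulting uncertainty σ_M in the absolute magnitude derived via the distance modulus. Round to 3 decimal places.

σ_M = 0.483 mag

M = m − 5 log₁₀ d + 5 = m + 5 log₁₀ p + 5, so ∂M/∂p = 5/(p ln 10).
σ_M = (5/ln 10) · (σ_p/p) = 2.1715 × 0.012/0.05390 = 2.1715 × 0.22263 = 0.48344.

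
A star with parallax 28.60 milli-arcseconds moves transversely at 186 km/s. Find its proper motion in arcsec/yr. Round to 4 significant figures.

d = 1/p = 1/0.02860″ = 34.965 pc.
μ = v_t / (4.74 d) = 186 / (4.74 × 34.965) = 186 / 165.73 = 1.1223 ″/yr.

1.122 arcsec/yr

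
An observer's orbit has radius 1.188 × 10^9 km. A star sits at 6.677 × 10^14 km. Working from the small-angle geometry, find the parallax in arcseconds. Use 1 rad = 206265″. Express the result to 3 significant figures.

θ ≈ B/d = (1.188 × 10^9) / (6.677 × 10^14) = 1.7792 × 10^-6 rad.
In arcseconds: 1.7792 × 10^-6 × 206265 = 0.36699″.

0.367 arcsec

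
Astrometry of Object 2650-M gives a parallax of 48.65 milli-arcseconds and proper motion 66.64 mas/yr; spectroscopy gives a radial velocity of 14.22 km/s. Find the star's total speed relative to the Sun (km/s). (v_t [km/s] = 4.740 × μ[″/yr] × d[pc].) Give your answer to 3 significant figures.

d = 1/p = 1/0.04865″ = 20.555 pc.
μ = 66.64 mas/yr = 0.06664 ″/yr.
v_t = 4.740 μ d = 4.740 × 0.06664 × 20.555 = 6.4928 km/s.
v = √(v_r² + v_t²) = √(14.22² + 6.4928²) = √244.365 = 15.632 km/s.

15.6 km/s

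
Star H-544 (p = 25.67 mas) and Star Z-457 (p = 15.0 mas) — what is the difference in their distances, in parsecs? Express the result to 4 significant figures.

d_A = 1/0.02567″ = 38.956 pc; d_B = 1/0.01500″ = 66.667 pc.
|d_B − d_A| = |66.667 − 38.956| = 27.711 pc.

27.71 pc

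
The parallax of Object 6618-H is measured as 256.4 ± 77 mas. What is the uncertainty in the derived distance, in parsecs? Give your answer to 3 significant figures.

d = 1/p, so σ_d = σ_p / p².
σ_d = 0.0770 / (0.2564)² = 0.0770 / 0.065741 = 1.1713 pc.

1.17 pc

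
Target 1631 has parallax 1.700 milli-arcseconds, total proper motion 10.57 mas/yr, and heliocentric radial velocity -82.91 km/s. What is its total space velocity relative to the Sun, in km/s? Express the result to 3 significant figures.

d = 1/p = 1/0.001700″ = 588.24 pc.
μ = 10.57 mas/yr = 0.01057 ″/yr.
v_t = 4.740 μ d = 4.740 × 0.01057 × 588.24 = 29.472 km/s.
v = √(v_r² + v_t²) = √((-82.91)² + 29.472²) = √7742.67 = 87.992 km/s.

88.0 km/s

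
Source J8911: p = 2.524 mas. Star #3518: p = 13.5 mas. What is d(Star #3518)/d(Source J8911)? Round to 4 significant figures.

0.1870

Since d = 1/p, d_B/d_A = p_A/p_B.
= 2.524 / 13.5 = 0.18696.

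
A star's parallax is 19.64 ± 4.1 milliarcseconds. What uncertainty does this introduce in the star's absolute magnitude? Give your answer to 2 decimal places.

M = m − 5 log₁₀ d + 5 = m + 5 log₁₀ p + 5, so ∂M/∂p = 5/(p ln 10).
σ_M = (5/ln 10) · (σ_p/p) = 2.1715 × 4.1/19.64 = 2.1715 × 0.20876 = 0.45332.

σ_M = 0.45 mag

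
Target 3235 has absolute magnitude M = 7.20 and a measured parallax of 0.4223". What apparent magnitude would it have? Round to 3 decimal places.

m = 4.072

d = 1/p = 1/0.4223″ = 2.368 pc.
m − M = 5 log₁₀ d − 5 = 5 log₁₀(2.368) − 5 = 1.8719 − 5 = -3.1281.
m = M + (m − M) = 7.20 + (-3.1281) = 4.072.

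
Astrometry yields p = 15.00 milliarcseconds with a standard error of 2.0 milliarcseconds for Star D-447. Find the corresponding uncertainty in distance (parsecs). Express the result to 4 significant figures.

d = 1/p, so σ_d = σ_p / p².
σ_d = 0.00200 / (0.01500)² = 0.00200 / 0.000225 = 8.8889 pc.

8.889 pc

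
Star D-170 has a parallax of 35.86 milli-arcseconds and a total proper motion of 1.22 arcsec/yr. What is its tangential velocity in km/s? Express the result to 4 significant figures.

161.3 km/s

d = 1/p = 1/0.03586″ = 27.886 pc.
v_t = 4.74 × μ × d = 4.74 × 1.22 × 27.886 = 161.26 km/s.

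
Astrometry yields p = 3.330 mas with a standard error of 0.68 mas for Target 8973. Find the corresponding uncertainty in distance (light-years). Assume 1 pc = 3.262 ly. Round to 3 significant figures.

200 ly

d = 1/p, so σ_d = σ_p / p².
σ_d = 0.000680 / (0.003330)² = 0.000680 / 0.000011089 = 61.322 pc = 61.322 × 3.262 ly = 200.03 ly.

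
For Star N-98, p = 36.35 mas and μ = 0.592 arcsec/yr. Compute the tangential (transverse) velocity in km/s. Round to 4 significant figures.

77.20 km/s

d = 1/p = 1/0.03635″ = 27.51 pc.
v_t = 4.74 × μ × d = 4.74 × 0.592 × 27.51 = 77.195 km/s.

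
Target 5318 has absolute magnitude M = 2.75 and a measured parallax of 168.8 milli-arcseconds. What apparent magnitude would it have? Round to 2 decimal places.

m = 1.61

d = 1/p = 1/0.1688″ = 5.9242 pc.
m − M = 5 log₁₀ d − 5 = 5 log₁₀(5.9242) − 5 = 3.8631 − 5 = -1.1369.
m = M + (m − M) = 2.75 + (-1.1369) = 1.61.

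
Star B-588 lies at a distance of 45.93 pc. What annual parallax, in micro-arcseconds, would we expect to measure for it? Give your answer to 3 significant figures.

p = 1/d = 1/45.93 = 0.021772 arcsec.
= 0.021772 × 10⁶ = 21772 μas.

21800 μas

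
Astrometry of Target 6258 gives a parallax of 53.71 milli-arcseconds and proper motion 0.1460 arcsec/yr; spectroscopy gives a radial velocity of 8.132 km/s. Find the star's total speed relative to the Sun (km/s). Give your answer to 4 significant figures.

d = 1/p = 1/0.05371″ = 18.619 pc.
v_t = 4.740 μ d = 4.740 × 0.1460 × 18.619 = 12.885 km/s.
v = √(v_r² + v_t²) = √(8.132² + 12.885²) = √232.153 = 15.237 km/s.

15.24 km/s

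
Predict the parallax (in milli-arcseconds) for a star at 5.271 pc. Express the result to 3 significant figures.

p = 1/d = 1/5.271 = 0.18972 arcsec.
= 0.18972 × 1000 = 189.72 mas.

190 mas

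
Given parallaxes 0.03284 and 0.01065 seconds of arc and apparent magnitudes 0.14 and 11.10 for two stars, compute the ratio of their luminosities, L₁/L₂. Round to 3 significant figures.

L₁/L₂ = 2550

d₁ = 1/p₁ = 1/0.03284″ = 30.451 pc; d₂ = 1/p₂ = 1/0.01065″ = 93.897 pc.
M₁ = m₁ − 5 log₁₀ d₁ + 5 = 0.14 − 7.4180 + 5 = -2.2780.
M₂ = 11.10 − 9.8633 + 5 = 6.2367.
L₁/L₂ = 10^(0.4(M₂ − M₁)) = 10^(0.4 × 8.5147) = 10^3.40588 = 2546.1.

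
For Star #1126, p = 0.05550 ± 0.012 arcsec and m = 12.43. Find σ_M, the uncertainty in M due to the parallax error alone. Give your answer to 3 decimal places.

σ_M = 0.470 mag

M = m − 5 log₁₀ d + 5 = m + 5 log₁₀ p + 5, so ∂M/∂p = 5/(p ln 10).
σ_M = (5/ln 10) · (σ_p/p) = 2.1715 × 0.012/0.05550 = 2.1715 × 0.21622 = 0.46952.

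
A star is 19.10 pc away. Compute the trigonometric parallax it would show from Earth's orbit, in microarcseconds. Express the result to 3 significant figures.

p = 1/d = 1/19.1 = 0.052356 arcsec.
= 0.052356 × 10⁶ = 52356 μas.

52400 μas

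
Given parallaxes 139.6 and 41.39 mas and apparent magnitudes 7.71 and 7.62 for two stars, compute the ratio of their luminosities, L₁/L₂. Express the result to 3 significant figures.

d₁ = 1/p₁ = 1/0.1396″ = 7.1633 pc; d₂ = 1/p₂ = 1/0.04139″ = 24.16 pc.
M₁ = m₁ − 5 log₁₀ d₁ + 5 = 7.71 − 4.2756 + 5 = 8.4344.
M₂ = 7.62 − 6.9155 + 5 = 5.7045.
L₁/L₂ = 10^(0.4(M₂ − M₁)) = 10^(0.4 × (-2.7299)) = 10^(-1.09196) = 0.080917.

L₁/L₂ = 0.0809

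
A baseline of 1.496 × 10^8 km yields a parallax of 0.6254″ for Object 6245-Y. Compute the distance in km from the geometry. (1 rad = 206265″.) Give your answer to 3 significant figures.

4.93 × 10^13 km

θ = 0.6254″ = 0.6254/206265 = 3.0320 × 10^-6 rad.
d = B/θ = (1.496 × 10^8) / (3.0320 × 10^-6) = 4.9340 × 10^13 km.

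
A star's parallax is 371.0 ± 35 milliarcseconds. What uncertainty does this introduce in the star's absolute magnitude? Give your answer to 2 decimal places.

σ_M = 0.20 mag

M = m − 5 log₁₀ d + 5 = m + 5 log₁₀ p + 5, so ∂M/∂p = 5/(p ln 10).
σ_M = (5/ln 10) · (σ_p/p) = 2.1715 × 35/371.0 = 2.1715 × 0.09434 = 0.20486.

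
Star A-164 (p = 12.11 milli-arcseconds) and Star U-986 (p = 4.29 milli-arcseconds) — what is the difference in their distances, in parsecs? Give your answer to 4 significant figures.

150.5 pc

d_A = 1/0.01211″ = 82.576 pc; d_B = 1/0.004290″ = 233.1 pc.
|d_B − d_A| = |233.1 − 82.576| = 150.52 pc.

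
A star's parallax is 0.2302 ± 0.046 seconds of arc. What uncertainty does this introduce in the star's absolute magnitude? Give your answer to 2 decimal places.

σ_M = 0.43 mag

M = m − 5 log₁₀ d + 5 = m + 5 log₁₀ p + 5, so ∂M/∂p = 5/(p ln 10).
σ_M = (5/ln 10) · (σ_p/p) = 2.1715 × 0.046/0.2302 = 2.1715 × 0.19983 = 0.43393.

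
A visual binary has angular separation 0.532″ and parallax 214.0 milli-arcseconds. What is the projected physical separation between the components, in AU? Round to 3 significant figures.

2.49 AU

d = 1/p = 1/0.2140″ = 4.6729 pc.
At distance d (pc), an angle of θ arcsec spans θ·d AU: s = 0.532 × 4.6729 = 2.486 AU.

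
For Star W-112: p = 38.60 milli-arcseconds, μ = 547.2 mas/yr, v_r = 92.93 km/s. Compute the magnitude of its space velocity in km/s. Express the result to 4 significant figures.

114.7 km/s

d = 1/p = 1/0.03860″ = 25.907 pc.
μ = 547.2 mas/yr = 0.5472 ″/yr.
v_t = 4.740 μ d = 4.740 × 0.5472 × 25.907 = 67.196 km/s.
v = √(v_r² + v_t²) = √(92.93² + 67.196²) = √13151.3 = 114.68 km/s.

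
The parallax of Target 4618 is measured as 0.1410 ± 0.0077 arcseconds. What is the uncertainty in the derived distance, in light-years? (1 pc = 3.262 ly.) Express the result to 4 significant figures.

d = 1/p, so σ_d = σ_p / p².
σ_d = 0.00770 / (0.1410)² = 0.00770 / 0.019881 = 0.3873 pc = 0.3873 × 3.262 ly = 1.2634 ly.

1.263 ly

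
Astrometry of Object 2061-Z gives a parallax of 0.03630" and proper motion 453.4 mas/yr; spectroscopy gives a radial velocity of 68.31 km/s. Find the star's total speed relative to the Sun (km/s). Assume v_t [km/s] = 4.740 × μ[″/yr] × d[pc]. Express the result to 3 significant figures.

d = 1/p = 1/0.03630″ = 27.548 pc.
μ = 453.4 mas/yr = 0.4534 ″/yr.
v_t = 4.740 μ d = 4.740 × 0.4534 × 27.548 = 59.204 km/s.
v = √(v_r² + v_t²) = √(68.31² + 59.204²) = √8171.37 = 90.396 km/s.

90.4 km/s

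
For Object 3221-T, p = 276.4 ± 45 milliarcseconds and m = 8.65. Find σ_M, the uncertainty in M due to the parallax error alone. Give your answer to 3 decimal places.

σ_M = 0.354 mag

M = m − 5 log₁₀ d + 5 = m + 5 log₁₀ p + 5, so ∂M/∂p = 5/(p ln 10).
σ_M = (5/ln 10) · (σ_p/p) = 2.1715 × 45/276.4 = 2.1715 × 0.16281 = 0.35354.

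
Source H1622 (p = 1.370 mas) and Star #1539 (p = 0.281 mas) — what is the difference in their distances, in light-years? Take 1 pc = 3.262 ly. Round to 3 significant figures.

d_A = 1/0.001370″ = 729.93 pc; d_B = 1/0.0002810″ = 3558.7 pc.
|d_B − d_A| = |3558.7 − 729.93| = 2828.8 pc = 2828.8 × 3.262 ly = 9227.5 ly.

9230 ly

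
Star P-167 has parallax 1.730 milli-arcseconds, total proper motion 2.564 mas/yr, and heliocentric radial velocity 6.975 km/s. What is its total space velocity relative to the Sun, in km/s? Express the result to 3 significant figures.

9.90 km/s

d = 1/p = 1/0.001730″ = 578.03 pc.
μ = 2.564 mas/yr = 0.002564 ″/yr.
v_t = 4.740 μ d = 4.740 × 0.002564 × 578.03 = 7.025 km/s.
v = √(v_r² + v_t²) = √(6.975² + 7.025²) = √98.0013 = 9.8996 km/s.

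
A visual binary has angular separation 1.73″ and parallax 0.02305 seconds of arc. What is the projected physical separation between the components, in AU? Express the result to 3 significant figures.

75.1 AU

d = 1/p = 1/0.02305″ = 43.384 pc.
At distance d (pc), an angle of θ arcsec spans θ·d AU: s = 1.73 × 43.384 = 75.054 AU.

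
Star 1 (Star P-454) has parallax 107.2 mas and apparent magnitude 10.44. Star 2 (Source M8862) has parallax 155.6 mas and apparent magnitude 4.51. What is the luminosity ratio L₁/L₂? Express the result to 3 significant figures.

L₁/L₂ = 0.00895

d₁ = 1/p₁ = 1/0.1072″ = 9.3284 pc; d₂ = 1/p₂ = 1/0.1556″ = 6.4267 pc.
M₁ = m₁ − 5 log₁₀ d₁ + 5 = 10.44 − 4.8490 + 5 = 10.5910.
M₂ = 4.51 − 4.0399 + 5 = 5.4701.
L₁/L₂ = 10^(0.4(M₂ − M₁)) = 10^(0.4 × (-5.1209)) = 10^(-2.04836) = 0.0089462.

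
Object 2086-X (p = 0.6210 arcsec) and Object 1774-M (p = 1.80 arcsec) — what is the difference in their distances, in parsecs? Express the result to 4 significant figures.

d_A = 1/0.6210″ = 1.6103 pc; d_B = 1/1.800″ = 0.55556 pc.
|d_B − d_A| = |0.55556 − 1.6103| = 1.0547 pc.

1.055 pc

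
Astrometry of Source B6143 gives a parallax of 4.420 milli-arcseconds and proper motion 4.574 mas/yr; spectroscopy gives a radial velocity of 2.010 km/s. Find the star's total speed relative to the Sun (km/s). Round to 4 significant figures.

d = 1/p = 1/0.004420″ = 226.24 pc.
μ = 4.574 mas/yr = 0.004574 ″/yr.
v_t = 4.740 μ d = 4.740 × 0.004574 × 226.24 = 4.9051 km/s.
v = √(v_r² + v_t²) = √(2.010² + 4.9051²) = √28.1001 = 5.301 km/s.

5.301 km/s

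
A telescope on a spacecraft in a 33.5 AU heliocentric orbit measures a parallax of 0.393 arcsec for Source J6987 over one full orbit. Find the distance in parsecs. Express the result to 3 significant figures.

85.2 pc

With baseline B (in AU) and parallax p (in arcsec), d = B/p parsecs.
d = 33.5 / 0.393 = 85.242 pc.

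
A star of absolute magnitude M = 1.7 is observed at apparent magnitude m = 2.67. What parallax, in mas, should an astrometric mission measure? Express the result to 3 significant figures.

64.0 mas

m − M = 2.67 − 1.7 = 0.97.
d = 10^((m−M)/5 + 1) = 10^1.194 = 15.631 pc.
p = 1/d = 1/15.631 = 0.063975 arcsec = 63.975 mas.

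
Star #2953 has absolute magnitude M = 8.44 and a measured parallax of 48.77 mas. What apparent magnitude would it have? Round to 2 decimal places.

m = 10.00

d = 1/p = 1/0.04877″ = 20.504 pc.
m − M = 5 log₁₀ d − 5 = 5 log₁₀(20.504) − 5 = 6.5592 − 5 = 1.5592.
m = M + (m − M) = 8.44 + 1.5592 = 10.00.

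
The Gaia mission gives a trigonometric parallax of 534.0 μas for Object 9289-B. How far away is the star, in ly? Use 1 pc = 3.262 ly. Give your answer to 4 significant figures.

p = 534.0 μas = 0.0005340 arcsec.
d = 1/p = 1/0.0005340 = 1872.7 pc.
In light-years: 1872.7 × 3.262 = 6108.7 ly.

6109 ly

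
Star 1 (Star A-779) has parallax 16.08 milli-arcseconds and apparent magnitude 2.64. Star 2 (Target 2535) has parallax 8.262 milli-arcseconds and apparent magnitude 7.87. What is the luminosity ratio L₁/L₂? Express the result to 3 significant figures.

d₁ = 1/p₁ = 1/0.01608″ = 62.189 pc; d₂ = 1/p₂ = 1/0.008262″ = 121.04 pc.
M₁ = m₁ − 5 log₁₀ d₁ + 5 = 2.64 − 8.9686 + 5 = -1.3286.
M₂ = 7.87 − 10.4146 + 5 = 2.4554.
L₁/L₂ = 10^(0.4(M₂ − M₁)) = 10^(0.4 × 3.7840) = 10^1.51360 = 32.629.

L₁/L₂ = 32.6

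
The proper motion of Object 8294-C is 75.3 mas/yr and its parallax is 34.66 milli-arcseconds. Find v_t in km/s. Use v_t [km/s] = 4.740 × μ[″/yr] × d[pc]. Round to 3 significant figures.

10.3 km/s

d = 1/p = 1/0.03466″ = 28.852 pc.
μ = 75.3 mas/yr = 0.0753 ″/yr.
v_t = 4.74 × μ × d = 4.74 × 0.0753 × 28.852 = 10.298 km/s.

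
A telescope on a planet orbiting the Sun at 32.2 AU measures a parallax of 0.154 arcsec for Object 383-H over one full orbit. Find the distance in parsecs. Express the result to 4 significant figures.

209.1 pc

With baseline B (in AU) and parallax p (in arcsec), d = B/p parsecs.
d = 32.2 / 0.154 = 209.09 pc.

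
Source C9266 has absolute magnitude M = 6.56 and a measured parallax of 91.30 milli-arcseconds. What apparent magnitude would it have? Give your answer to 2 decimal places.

m = 6.76

d = 1/p = 1/0.09130″ = 10.953 pc.
m − M = 5 log₁₀ d − 5 = 5 log₁₀(10.953) − 5 = 5.1977 − 5 = 0.1977.
m = M + (m − M) = 6.56 + 0.1977 = 6.76.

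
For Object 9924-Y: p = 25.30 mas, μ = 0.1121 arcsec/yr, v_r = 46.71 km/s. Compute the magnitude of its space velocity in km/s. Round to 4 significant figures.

d = 1/p = 1/0.02530″ = 39.526 pc.
v_t = 4.740 μ d = 4.740 × 0.1121 × 39.526 = 21.002 km/s.
v = √(v_r² + v_t²) = √(46.71² + 21.002²) = √2622.91 = 51.214 km/s.

51.21 km/s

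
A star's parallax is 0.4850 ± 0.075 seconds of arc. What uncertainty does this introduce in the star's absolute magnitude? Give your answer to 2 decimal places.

σ_M = 0.34 mag

M = m − 5 log₁₀ d + 5 = m + 5 log₁₀ p + 5, so ∂M/∂p = 5/(p ln 10).
σ_M = (5/ln 10) · (σ_p/p) = 2.1715 × 0.075/0.4850 = 2.1715 × 0.15464 = 0.3358.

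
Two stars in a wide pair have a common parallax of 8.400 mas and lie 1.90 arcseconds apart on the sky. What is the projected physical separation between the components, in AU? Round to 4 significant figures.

226.2 AU

d = 1/p = 1/0.008400″ = 119.05 pc.
At distance d (pc), an angle of θ arcsec spans θ·d AU: s = 1.90 × 119.05 = 226.2 AU.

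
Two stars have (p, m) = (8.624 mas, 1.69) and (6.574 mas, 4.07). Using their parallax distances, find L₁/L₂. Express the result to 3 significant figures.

L₁/L₂ = 5.20

d₁ = 1/p₁ = 1/0.008624″ = 115.96 pc; d₂ = 1/p₂ = 1/0.006574″ = 152.11 pc.
M₁ = m₁ − 5 log₁₀ d₁ + 5 = 1.69 − 10.3215 + 5 = -3.6315.
M₂ = 4.07 − 10.9108 + 5 = -1.8408.
L₁/L₂ = 10^(0.4(M₂ − M₁)) = 10^(0.4 × 1.7907) = 10^0.71628 = 5.2033.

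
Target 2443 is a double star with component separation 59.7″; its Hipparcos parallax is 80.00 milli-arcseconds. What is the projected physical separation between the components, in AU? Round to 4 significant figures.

746.3 AU

d = 1/p = 1/0.08000″ = 12.5 pc.
At distance d (pc), an angle of θ arcsec spans θ·d AU: s = 59.7 × 12.5 = 746.25 AU.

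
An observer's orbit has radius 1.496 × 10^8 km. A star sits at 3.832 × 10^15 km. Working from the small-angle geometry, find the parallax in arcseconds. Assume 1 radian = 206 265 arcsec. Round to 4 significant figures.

0.008053 arcsec

θ ≈ B/d = (1.496 × 10^8) / (3.832 × 10^15) = 3.9040 × 10^-8 rad.
In arcseconds: 3.9040 × 10^-8 × 206265 = 0.0080526″.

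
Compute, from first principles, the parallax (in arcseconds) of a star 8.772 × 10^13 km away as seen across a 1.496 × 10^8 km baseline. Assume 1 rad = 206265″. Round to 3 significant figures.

0.352 arcsec

θ ≈ B/d = (1.496 × 10^8) / (8.772 × 10^13) = 1.7054 × 10^-6 rad.
In arcseconds: 1.7054 × 10^-6 × 206265 = 0.35176″.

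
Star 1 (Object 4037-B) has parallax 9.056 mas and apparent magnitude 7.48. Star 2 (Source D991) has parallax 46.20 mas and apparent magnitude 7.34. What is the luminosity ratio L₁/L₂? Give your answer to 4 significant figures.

L₁/L₂ = 22.88

d₁ = 1/p₁ = 1/0.009056″ = 110.42 pc; d₂ = 1/p₂ = 1/0.04620″ = 21.645 pc.
M₁ = m₁ − 5 log₁₀ d₁ + 5 = 7.48 − 10.2152 + 5 = 2.2648.
M₂ = 7.34 − 6.6768 + 5 = 5.6632.
L₁/L₂ = 10^(0.4(M₂ − M₁)) = 10^(0.4 × 3.3984) = 10^1.35936 = 22.875.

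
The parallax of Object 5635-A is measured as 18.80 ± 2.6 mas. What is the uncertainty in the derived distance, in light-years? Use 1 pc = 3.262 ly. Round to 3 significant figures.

24.0 ly

d = 1/p, so σ_d = σ_p / p².
σ_d = 0.00260 / (0.01880)² = 0.00260 / 0.00035344 = 7.3563 pc = 7.3563 × 3.262 ly = 23.996 ly.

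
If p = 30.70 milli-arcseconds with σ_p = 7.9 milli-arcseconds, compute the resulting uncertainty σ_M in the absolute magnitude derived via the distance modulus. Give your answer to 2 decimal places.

σ_M = 0.56 mag

M = m − 5 log₁₀ d + 5 = m + 5 log₁₀ p + 5, so ∂M/∂p = 5/(p ln 10).
σ_M = (5/ln 10) · (σ_p/p) = 2.1715 × 7.9/30.70 = 2.1715 × 0.25733 = 0.55879.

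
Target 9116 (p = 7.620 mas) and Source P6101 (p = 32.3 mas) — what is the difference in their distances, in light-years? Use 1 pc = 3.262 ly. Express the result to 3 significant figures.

d_A = 1/0.007620″ = 131.23 pc; d_B = 1/0.03230″ = 30.96 pc.
|d_B − d_A| = |30.96 − 131.23| = 100.27 pc = 100.27 × 3.262 ly = 327.08 ly.

327 ly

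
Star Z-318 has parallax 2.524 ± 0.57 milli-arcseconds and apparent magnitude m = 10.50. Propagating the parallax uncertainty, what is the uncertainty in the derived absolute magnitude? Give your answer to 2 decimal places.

M = m − 5 log₁₀ d + 5 = m + 5 log₁₀ p + 5, so ∂M/∂p = 5/(p ln 10).
σ_M = (5/ln 10) · (σ_p/p) = 2.1715 × 0.57/2.524 = 2.1715 × 0.22583 = 0.49039.

σ_M = 0.49 mag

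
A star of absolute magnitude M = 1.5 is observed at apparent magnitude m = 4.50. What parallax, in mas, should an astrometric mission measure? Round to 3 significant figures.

25.1 mas

m − M = 4.50 − 1.5 = 3.00.
d = 10^((m−M)/5 + 1) = 10^1.600 = 39.811 pc.
p = 1/d = 1/39.811 = 0.025119 arcsec = 25.119 mas.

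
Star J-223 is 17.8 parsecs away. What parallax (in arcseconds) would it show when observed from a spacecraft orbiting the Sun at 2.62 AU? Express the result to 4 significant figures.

p (arcsec) = B (AU) / d (pc).
p = 2.62 / 17.8 = 0.14719 arcsec.

0.1472 arcsec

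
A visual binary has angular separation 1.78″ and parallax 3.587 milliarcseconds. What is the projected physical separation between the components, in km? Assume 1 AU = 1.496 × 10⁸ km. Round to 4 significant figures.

7.424 × 10^10 km

d = 1/p = 1/0.003587″ = 278.78 pc.
At distance d (pc), an angle of θ arcsec spans θ·d AU: s = 1.78 × 278.78 = 496.23 AU.
= 496.23 × 1.496 × 10⁸ km = 7.4236 × 10^10 km.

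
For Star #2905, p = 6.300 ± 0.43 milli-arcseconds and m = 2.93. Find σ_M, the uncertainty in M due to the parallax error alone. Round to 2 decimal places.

M = m − 5 log₁₀ d + 5 = m + 5 log₁₀ p + 5, so ∂M/∂p = 5/(p ln 10).
σ_M = (5/ln 10) · (σ_p/p) = 2.1715 × 0.43/6.300 = 2.1715 × 0.068254 = 0.14821.

σ_M = 0.15 mag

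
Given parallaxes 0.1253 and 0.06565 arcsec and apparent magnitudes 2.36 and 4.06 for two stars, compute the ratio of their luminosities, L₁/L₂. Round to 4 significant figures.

d₁ = 1/p₁ = 1/0.1253″ = 7.9808 pc; d₂ = 1/p₂ = 1/0.06565″ = 15.232 pc.
M₁ = m₁ − 5 log₁₀ d₁ + 5 = 2.36 − 4.5102 + 5 = 2.8498.
M₂ = 4.06 − 5.9138 + 5 = 3.1462.
L₁/L₂ = 10^(0.4(M₂ − M₁)) = 10^(0.4 × 0.2964) = 10^0.11856 = 1.3139.

L₁/L₂ = 1.314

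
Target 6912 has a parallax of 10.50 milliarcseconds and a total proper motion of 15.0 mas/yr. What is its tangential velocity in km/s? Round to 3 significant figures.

6.77 km/s

d = 1/p = 1/0.01050″ = 95.238 pc.
μ = 15.0 mas/yr = 0.0150 ″/yr.
v_t = 4.74 × μ × d = 4.74 × 0.0150 × 95.238 = 6.7714 km/s.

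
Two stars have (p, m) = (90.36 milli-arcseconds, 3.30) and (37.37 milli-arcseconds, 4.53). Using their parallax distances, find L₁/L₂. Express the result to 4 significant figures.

L₁/L₂ = 0.5310

d₁ = 1/p₁ = 1/0.09036″ = 11.067 pc; d₂ = 1/p₂ = 1/0.03737″ = 26.759 pc.
M₁ = m₁ − 5 log₁₀ d₁ + 5 = 3.30 − 5.2201 + 5 = 3.0799.
M₂ = 4.53 − 7.1373 + 5 = 2.3927.
L₁/L₂ = 10^(0.4(M₂ − M₁)) = 10^(0.4 × (-0.6872)) = 10^(-0.27488) = 0.53103.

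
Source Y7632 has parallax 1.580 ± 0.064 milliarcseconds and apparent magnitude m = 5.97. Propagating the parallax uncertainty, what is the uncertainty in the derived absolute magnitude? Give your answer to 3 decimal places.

M = m − 5 log₁₀ d + 5 = m + 5 log₁₀ p + 5, so ∂M/∂p = 5/(p ln 10).
σ_M = (5/ln 10) · (σ_p/p) = 2.1715 × 0.064/1.580 = 2.1715 × 0.040506 = 0.087959.

σ_M = 0.088 mag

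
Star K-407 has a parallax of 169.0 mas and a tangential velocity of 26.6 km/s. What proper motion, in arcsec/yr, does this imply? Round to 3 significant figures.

0.948 arcsec/yr

d = 1/p = 1/0.1690″ = 5.9172 pc.
μ = v_t / (4.74 d) = 26.6 / (4.74 × 5.9172) = 26.6 / 28.048 = 0.94837 ″/yr.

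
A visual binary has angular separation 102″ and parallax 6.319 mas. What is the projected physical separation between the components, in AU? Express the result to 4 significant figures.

16140 AU

d = 1/p = 1/0.006319″ = 158.25 pc.
At distance d (pc), an angle of θ arcsec spans θ·d AU: s = 102 × 158.25 = 16142 AU.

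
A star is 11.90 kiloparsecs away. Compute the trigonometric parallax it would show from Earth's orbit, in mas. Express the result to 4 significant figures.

0.08403 mas

d = 11.90 kpc = 11900 pc.
p = 1/d = 1/11900 = 0.000084034 arcsec.
= 0.000084034 × 1000 = 0.084034 mas.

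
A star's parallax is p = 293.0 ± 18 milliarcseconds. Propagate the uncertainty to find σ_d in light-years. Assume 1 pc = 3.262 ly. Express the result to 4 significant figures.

d = 1/p, so σ_d = σ_p / p².
σ_d = 0.0180 / (0.2930)² = 0.0180 / 0.085849 = 0.20967 pc = 0.20967 × 3.262 ly = 0.68394 ly.

0.6839 ly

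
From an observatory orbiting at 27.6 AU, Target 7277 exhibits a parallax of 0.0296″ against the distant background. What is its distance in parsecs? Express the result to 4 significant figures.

932.4 pc

With baseline B (in AU) and parallax p (in arcsec), d = B/p parsecs.
d = 27.6 / 0.0296 = 932.43 pc.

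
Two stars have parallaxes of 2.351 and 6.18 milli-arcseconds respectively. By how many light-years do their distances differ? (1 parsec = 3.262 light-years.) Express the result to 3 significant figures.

d_A = 1/0.002351″ = 425.35 pc; d_B = 1/0.006180″ = 161.81 pc.
|d_B − d_A| = |161.81 − 425.35| = 263.54 pc = 263.54 × 3.262 ly = 859.67 ly.

860 ly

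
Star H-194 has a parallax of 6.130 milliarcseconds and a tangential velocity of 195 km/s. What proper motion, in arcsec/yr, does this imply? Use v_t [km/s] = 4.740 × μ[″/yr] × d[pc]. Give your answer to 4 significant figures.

d = 1/p = 1/0.006130″ = 163.13 pc.
μ = v_t / (4.74 d) = 195 / (4.74 × 163.13) = 195 / 773.24 = 0.25219 ″/yr.

0.2522 arcsec/yr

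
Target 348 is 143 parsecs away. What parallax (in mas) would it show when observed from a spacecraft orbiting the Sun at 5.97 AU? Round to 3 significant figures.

p (arcsec) = B (AU) / d (pc).
p = 5.97 / 143 = 0.041748 arcsec = 41.748 mas.

41.7 mas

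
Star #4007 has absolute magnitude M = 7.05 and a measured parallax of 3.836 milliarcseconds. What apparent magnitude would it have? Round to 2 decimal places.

m = 14.13

d = 1/p = 1/0.003836″ = 260.69 pc.
m − M = 5 log₁₀ d − 5 = 5 log₁₀(260.69) − 5 = 12.0806 − 5 = 7.0806.
m = M + (m − M) = 7.05 + 7.0806 = 14.13.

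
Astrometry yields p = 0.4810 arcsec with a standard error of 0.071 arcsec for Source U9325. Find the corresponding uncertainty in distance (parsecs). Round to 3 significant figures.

0.307 pc

d = 1/p, so σ_d = σ_p / p².
σ_d = 0.0710 / (0.4810)² = 0.0710 / 0.23136 = 0.30688 pc.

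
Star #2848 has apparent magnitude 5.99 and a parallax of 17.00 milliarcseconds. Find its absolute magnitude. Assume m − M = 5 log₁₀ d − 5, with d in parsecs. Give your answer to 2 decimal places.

d = 1/p = 1/0.01700″ = 58.824 pc.
m − M = 5 log₁₀(58.824) − 5 = 8.8478 − 5 = 3.8478.
M = m − (m − M) = 5.99 − 3.8478 = 2.14.

M = 2.14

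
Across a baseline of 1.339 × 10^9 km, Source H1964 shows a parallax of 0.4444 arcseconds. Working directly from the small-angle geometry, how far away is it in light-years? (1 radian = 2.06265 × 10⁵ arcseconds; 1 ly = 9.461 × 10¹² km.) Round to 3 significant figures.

θ = 0.4444″ = 0.4444/206265 = 2.1545 × 10^-6 rad.
d = B/θ = (1.339 × 10^9) / (2.1545 × 10^-6) = 6.2149 × 10^14 km = (6.2149 × 10^14) / (9.461 × 10^12) ly = 65.69 ly.

65.7 ly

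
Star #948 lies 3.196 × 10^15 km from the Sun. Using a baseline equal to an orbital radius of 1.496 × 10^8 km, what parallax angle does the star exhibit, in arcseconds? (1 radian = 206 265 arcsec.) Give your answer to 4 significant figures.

θ ≈ B/d = (1.496 × 10^8) / (3.196 × 10^15) = 4.6809 × 10^-8 rad.
In arcseconds: 4.6809 × 10^-8 × 206265 = 0.0096551″.

0.009655 arcsec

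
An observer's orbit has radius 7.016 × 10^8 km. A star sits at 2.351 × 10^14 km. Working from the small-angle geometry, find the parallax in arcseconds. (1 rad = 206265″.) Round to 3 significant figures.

θ ≈ B/d = (7.016 × 10^8) / (2.351 × 10^14) = 2.9843 × 10^-6 rad.
In arcseconds: 2.9843 × 10^-6 × 206265 = 0.61556″.

0.616 arcsec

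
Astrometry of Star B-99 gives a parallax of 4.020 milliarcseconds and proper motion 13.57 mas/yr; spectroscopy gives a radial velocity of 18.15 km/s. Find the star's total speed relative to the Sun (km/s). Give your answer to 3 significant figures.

d = 1/p = 1/0.004020″ = 248.76 pc.
μ = 13.57 mas/yr = 0.01357 ″/yr.
v_t = 4.740 μ d = 4.740 × 0.01357 × 248.76 = 16.001 km/s.
v = √(v_r² + v_t²) = √(18.15² + 16.001²) = √585.455 = 24.196 km/s.

24.2 km/s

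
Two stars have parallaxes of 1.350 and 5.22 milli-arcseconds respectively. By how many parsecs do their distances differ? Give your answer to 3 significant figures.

d_A = 1/0.001350″ = 740.74 pc; d_B = 1/0.005220″ = 191.57 pc.
|d_B − d_A| = |191.57 − 740.74| = 549.17 pc.

549 pc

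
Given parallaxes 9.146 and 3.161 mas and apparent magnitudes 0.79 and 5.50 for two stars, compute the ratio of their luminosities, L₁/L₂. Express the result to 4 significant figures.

d₁ = 1/p₁ = 1/0.009146″ = 109.34 pc; d₂ = 1/p₂ = 1/0.003161″ = 316.36 pc.
M₁ = m₁ − 5 log₁₀ d₁ + 5 = 0.79 − 10.1939 + 5 = -4.4039.
M₂ = 5.50 − 12.5009 + 5 = -2.0009.
L₁/L₂ = 10^(0.4(M₂ − M₁)) = 10^(0.4 × 2.4030) = 10^0.96120 = 9.1453.

L₁/L₂ = 9.145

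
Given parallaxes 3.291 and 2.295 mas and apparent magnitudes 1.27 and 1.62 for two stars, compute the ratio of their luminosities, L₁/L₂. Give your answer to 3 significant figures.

L₁/L₂ = 0.671

d₁ = 1/p₁ = 1/0.003291″ = 303.86 pc; d₂ = 1/p₂ = 1/0.002295″ = 435.73 pc.
M₁ = m₁ − 5 log₁₀ d₁ + 5 = 1.27 − 12.4134 + 5 = -6.1434.
M₂ = 1.62 − 13.1961 + 5 = -6.5761.
L₁/L₂ = 10^(0.4(M₂ − M₁)) = 10^(0.4 × (-0.4327)) = 10^(-0.17308) = 0.67131.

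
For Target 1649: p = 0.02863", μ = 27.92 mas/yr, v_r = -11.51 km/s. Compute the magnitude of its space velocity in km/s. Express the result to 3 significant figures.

d = 1/p = 1/0.02863″ = 34.928 pc.
μ = 27.92 mas/yr = 0.02792 ″/yr.
v_t = 4.740 μ d = 4.740 × 0.02792 × 34.928 = 4.6224 km/s.
v = √(v_r² + v_t²) = √((-11.51)² + 4.6224²) = √153.847 = 12.404 km/s.

12.4 km/s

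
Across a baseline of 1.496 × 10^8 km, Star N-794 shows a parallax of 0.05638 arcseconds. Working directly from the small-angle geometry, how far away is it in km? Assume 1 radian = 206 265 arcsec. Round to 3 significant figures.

5.47 × 10^14 km

θ = 0.05638″ = 0.05638/206265 = 2.7334 × 10^-7 rad.
d = B/θ = (1.496 × 10^8) / (2.7334 × 10^-7) = 5.4730 × 10^14 km.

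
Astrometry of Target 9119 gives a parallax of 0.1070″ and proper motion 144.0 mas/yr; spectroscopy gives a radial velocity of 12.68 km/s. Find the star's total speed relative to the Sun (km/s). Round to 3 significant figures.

d = 1/p = 1/0.1070″ = 9.3458 pc.
μ = 144.0 mas/yr = 0.1440 ″/yr.
v_t = 4.740 μ d = 4.740 × 0.1440 × 9.3458 = 6.3791 km/s.
v = √(v_r² + v_t²) = √(12.68² + 6.3791²) = √201.475 = 14.194 km/s.

14.2 km/s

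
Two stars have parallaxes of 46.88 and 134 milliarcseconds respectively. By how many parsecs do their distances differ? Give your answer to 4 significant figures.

d_A = 1/0.04688″ = 21.331 pc; d_B = 1/0.1340″ = 7.4627 pc.
|d_B − d_A| = |7.4627 − 21.331| = 13.868 pc.

13.87 pc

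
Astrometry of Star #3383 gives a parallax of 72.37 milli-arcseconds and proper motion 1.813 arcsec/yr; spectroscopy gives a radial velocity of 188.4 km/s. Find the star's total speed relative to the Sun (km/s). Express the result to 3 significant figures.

d = 1/p = 1/0.07237″ = 13.818 pc.
v_t = 4.740 μ d = 4.740 × 1.813 × 13.818 = 118.75 km/s.
v = √(v_r² + v_t²) = √(188.4² + 118.75²) = √49596.1 = 222.7 km/s.

223 km/s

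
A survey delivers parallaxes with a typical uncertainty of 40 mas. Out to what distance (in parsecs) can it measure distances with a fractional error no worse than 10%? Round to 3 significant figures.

σ_d/d = σ_p/p, so the condition is σ_p/p ≤ 0.10, i.e. p ≥ σ_p/0.10.
p_min = 40/0.10 = 400 mas = 0.4 arcsec.
d_max = 1/p_min = 1/0.4 = 2.5 pc.

2.50 pc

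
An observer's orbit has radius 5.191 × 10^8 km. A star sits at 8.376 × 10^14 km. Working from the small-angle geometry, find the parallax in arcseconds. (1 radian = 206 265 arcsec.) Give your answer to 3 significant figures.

θ ≈ B/d = (5.191 × 10^8) / (8.376 × 10^14) = 6.1975 × 10^-7 rad.
In arcseconds: 6.1975 × 10^-7 × 206265 = 0.12783″.

0.128 arcsec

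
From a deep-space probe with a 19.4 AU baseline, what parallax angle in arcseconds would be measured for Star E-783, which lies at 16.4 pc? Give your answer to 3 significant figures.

1.18 arcsec

p (arcsec) = B (AU) / d (pc).
p = 19.4 / 16.4 = 1.1829 arcsec.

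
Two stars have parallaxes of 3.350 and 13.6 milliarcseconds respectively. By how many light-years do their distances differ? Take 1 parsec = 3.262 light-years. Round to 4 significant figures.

d_A = 1/0.003350″ = 298.51 pc; d_B = 1/0.01360″ = 73.529 pc.
|d_B − d_A| = |73.529 − 298.51| = 224.98 pc = 224.98 × 3.262 ly = 733.88 ly.

733.9 ly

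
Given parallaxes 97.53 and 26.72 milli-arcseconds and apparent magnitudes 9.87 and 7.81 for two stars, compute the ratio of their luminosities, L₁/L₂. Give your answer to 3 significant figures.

L₁/L₂ = 0.0113

d₁ = 1/p₁ = 1/0.09753″ = 10.253 pc; d₂ = 1/p₂ = 1/0.02672″ = 37.425 pc.
M₁ = m₁ − 5 log₁₀ d₁ + 5 = 9.87 − 5.0543 + 5 = 9.8157.
M₂ = 7.81 − 7.8658 + 5 = 4.9442.
L₁/L₂ = 10^(0.4(M₂ − M₁)) = 10^(0.4 × (-4.8715)) = 10^(-1.94860) = 0.011256.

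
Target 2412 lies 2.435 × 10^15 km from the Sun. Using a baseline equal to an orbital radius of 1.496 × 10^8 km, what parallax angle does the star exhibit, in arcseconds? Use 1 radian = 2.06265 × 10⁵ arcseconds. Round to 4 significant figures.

θ ≈ B/d = (1.496 × 10^8) / (2.435 × 10^15) = 6.1437 × 10^-8 rad.
In arcseconds: 6.1437 × 10^-8 × 206265 = 0.012672″.

0.01267 arcsec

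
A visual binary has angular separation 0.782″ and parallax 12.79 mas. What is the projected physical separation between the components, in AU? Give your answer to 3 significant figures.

d = 1/p = 1/0.01279″ = 78.186 pc.
At distance d (pc), an angle of θ arcsec spans θ·d AU: s = 0.782 × 78.186 = 61.141 AU.

61.1 AU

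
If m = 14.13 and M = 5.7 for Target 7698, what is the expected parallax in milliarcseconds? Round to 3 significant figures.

2.06 mas

m − M = 14.13 − 5.7 = 8.43.
d = 10^((m−M)/5 + 1) = 10^2.686 = 485.29 pc.
p = 1/d = 1/485.29 = 0.0020606 arcsec = 2.0606 mas.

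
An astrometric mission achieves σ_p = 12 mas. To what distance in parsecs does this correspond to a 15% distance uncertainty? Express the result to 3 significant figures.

12.5 pc

σ_d/d = σ_p/p, so the condition is σ_p/p ≤ 0.15, i.e. p ≥ σ_p/0.15.
p_min = 12/0.15 = 80 mas = 0.08 arcsec.
d_max = 1/p_min = 1/0.08 = 12.5 pc.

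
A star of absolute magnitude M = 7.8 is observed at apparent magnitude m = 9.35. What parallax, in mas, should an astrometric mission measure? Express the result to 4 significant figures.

m − M = 9.35 − 7.8 = 1.55.
d = 10^((m−M)/5 + 1) = 10^1.310 = 20.417 pc.
p = 1/d = 1/20.417 = 0.048979 arcsec = 48.979 mas.

48.98 mas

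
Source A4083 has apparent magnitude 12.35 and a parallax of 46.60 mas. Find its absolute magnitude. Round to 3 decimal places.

d = 1/p = 1/0.04660″ = 21.459 pc.
m − M = 5 log₁₀(21.459) − 5 = 6.6580 − 5 = 1.6580.
M = m − (m − M) = 12.35 − 1.6580 = 10.692.

M = 10.692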